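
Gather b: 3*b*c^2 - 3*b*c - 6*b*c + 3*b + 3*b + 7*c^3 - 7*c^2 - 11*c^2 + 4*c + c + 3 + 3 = b*(3*c^2 - 9*c + 6) + 7*c^3 - 18*c^2 + 5*c + 6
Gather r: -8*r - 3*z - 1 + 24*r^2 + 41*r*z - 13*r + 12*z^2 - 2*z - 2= 24*r^2 + r*(41*z - 21) + 12*z^2 - 5*z - 3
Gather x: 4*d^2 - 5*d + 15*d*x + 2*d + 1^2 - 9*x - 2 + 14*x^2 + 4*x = 4*d^2 - 3*d + 14*x^2 + x*(15*d - 5) - 1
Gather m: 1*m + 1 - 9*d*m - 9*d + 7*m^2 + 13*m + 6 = -9*d + 7*m^2 + m*(14 - 9*d) + 7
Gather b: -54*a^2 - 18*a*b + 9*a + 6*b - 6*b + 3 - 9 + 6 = -54*a^2 - 18*a*b + 9*a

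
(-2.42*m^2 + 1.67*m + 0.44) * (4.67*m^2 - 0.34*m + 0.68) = -11.3014*m^4 + 8.6217*m^3 - 0.1586*m^2 + 0.986*m + 0.2992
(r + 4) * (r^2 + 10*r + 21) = r^3 + 14*r^2 + 61*r + 84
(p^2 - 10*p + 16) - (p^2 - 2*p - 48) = 64 - 8*p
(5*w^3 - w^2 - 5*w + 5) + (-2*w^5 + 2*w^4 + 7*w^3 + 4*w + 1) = -2*w^5 + 2*w^4 + 12*w^3 - w^2 - w + 6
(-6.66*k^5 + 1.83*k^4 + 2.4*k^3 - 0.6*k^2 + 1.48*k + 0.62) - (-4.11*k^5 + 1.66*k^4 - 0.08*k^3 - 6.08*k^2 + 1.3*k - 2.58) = -2.55*k^5 + 0.17*k^4 + 2.48*k^3 + 5.48*k^2 + 0.18*k + 3.2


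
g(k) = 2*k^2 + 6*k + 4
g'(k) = 4*k + 6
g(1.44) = 16.79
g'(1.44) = 11.76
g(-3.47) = 7.26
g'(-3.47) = -7.88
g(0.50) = 7.50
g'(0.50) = 8.00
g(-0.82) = 0.42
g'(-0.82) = 2.72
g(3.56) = 50.71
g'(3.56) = 20.24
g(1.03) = 12.30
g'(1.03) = 10.12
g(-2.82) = 2.98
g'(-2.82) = -5.28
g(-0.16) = 3.09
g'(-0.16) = 5.36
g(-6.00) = 40.00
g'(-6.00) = -18.00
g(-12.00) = 220.00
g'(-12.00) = -42.00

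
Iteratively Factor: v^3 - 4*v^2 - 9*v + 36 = (v + 3)*(v^2 - 7*v + 12) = (v - 3)*(v + 3)*(v - 4)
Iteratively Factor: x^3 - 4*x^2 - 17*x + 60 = (x - 3)*(x^2 - x - 20) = (x - 5)*(x - 3)*(x + 4)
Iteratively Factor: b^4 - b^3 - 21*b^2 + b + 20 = (b + 1)*(b^3 - 2*b^2 - 19*b + 20) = (b - 5)*(b + 1)*(b^2 + 3*b - 4) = (b - 5)*(b - 1)*(b + 1)*(b + 4)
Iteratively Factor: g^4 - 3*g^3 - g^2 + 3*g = (g - 3)*(g^3 - g) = g*(g - 3)*(g^2 - 1) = g*(g - 3)*(g - 1)*(g + 1)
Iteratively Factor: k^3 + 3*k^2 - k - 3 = (k + 1)*(k^2 + 2*k - 3) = (k + 1)*(k + 3)*(k - 1)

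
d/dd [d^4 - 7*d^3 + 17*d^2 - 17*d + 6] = 4*d^3 - 21*d^2 + 34*d - 17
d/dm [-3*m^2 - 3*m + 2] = -6*m - 3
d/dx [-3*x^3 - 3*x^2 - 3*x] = -9*x^2 - 6*x - 3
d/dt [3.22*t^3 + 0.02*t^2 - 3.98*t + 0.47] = 9.66*t^2 + 0.04*t - 3.98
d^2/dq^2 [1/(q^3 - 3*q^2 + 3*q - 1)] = 12/(q^5 - 5*q^4 + 10*q^3 - 10*q^2 + 5*q - 1)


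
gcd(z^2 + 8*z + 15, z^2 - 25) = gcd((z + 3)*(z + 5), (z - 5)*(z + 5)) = z + 5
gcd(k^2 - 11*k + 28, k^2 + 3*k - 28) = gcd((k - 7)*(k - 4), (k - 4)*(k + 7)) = k - 4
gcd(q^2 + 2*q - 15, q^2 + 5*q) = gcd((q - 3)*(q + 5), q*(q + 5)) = q + 5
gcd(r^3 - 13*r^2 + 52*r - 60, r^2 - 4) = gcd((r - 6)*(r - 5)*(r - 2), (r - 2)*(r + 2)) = r - 2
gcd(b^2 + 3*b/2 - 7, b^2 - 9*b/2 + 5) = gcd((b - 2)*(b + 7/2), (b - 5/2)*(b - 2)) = b - 2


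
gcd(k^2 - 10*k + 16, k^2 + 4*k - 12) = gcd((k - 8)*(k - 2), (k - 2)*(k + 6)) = k - 2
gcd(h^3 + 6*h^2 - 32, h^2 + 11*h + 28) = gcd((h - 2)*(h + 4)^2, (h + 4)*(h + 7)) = h + 4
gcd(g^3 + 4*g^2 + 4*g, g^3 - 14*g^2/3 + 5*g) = g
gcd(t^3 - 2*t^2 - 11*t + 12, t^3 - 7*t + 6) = t^2 + 2*t - 3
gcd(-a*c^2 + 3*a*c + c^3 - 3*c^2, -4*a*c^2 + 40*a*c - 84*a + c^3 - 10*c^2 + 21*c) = c - 3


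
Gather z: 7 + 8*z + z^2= z^2 + 8*z + 7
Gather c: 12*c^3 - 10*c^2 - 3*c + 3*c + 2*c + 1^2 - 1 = 12*c^3 - 10*c^2 + 2*c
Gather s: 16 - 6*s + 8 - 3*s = 24 - 9*s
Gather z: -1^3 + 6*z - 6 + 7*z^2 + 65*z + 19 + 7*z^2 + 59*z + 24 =14*z^2 + 130*z + 36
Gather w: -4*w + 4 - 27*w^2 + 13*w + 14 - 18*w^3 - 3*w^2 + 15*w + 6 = -18*w^3 - 30*w^2 + 24*w + 24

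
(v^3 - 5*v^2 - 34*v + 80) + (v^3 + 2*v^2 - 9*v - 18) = 2*v^3 - 3*v^2 - 43*v + 62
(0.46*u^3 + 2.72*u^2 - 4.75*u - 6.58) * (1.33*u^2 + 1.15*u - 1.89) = 0.6118*u^5 + 4.1466*u^4 - 4.0589*u^3 - 19.3547*u^2 + 1.4105*u + 12.4362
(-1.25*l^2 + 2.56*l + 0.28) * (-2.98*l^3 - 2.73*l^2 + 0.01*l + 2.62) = 3.725*l^5 - 4.2163*l^4 - 7.8357*l^3 - 4.0138*l^2 + 6.71*l + 0.7336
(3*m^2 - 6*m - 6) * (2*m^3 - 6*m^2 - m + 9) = 6*m^5 - 30*m^4 + 21*m^3 + 69*m^2 - 48*m - 54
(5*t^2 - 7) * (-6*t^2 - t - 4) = -30*t^4 - 5*t^3 + 22*t^2 + 7*t + 28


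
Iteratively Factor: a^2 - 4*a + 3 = (a - 3)*(a - 1)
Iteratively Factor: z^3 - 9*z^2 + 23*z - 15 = (z - 3)*(z^2 - 6*z + 5) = (z - 5)*(z - 3)*(z - 1)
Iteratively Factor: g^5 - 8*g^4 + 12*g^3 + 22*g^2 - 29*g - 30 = (g + 1)*(g^4 - 9*g^3 + 21*g^2 + g - 30) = (g - 5)*(g + 1)*(g^3 - 4*g^2 + g + 6) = (g - 5)*(g - 3)*(g + 1)*(g^2 - g - 2) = (g - 5)*(g - 3)*(g + 1)^2*(g - 2)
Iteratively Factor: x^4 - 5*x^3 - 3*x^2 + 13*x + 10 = (x - 2)*(x^3 - 3*x^2 - 9*x - 5) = (x - 2)*(x + 1)*(x^2 - 4*x - 5) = (x - 5)*(x - 2)*(x + 1)*(x + 1)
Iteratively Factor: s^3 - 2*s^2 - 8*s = (s - 4)*(s^2 + 2*s) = (s - 4)*(s + 2)*(s)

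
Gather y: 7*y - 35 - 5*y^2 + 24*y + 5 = -5*y^2 + 31*y - 30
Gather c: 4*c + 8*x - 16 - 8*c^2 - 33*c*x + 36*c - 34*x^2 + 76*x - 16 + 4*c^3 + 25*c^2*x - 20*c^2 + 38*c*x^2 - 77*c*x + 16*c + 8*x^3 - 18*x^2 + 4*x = 4*c^3 + c^2*(25*x - 28) + c*(38*x^2 - 110*x + 56) + 8*x^3 - 52*x^2 + 88*x - 32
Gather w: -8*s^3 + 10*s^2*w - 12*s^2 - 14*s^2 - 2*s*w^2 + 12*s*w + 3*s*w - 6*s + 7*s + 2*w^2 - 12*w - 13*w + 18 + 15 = -8*s^3 - 26*s^2 + s + w^2*(2 - 2*s) + w*(10*s^2 + 15*s - 25) + 33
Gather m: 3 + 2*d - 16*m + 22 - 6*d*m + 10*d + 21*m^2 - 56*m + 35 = 12*d + 21*m^2 + m*(-6*d - 72) + 60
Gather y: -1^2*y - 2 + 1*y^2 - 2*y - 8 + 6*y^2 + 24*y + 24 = 7*y^2 + 21*y + 14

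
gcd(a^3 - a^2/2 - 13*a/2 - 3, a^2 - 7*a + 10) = 1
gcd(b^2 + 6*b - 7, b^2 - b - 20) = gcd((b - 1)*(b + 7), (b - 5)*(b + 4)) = 1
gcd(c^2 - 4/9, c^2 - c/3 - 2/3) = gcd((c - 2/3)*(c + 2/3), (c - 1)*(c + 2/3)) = c + 2/3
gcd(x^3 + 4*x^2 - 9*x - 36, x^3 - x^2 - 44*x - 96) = x^2 + 7*x + 12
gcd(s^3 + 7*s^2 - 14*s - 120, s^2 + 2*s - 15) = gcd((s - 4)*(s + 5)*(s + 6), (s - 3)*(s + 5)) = s + 5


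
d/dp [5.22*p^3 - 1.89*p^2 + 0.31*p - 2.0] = 15.66*p^2 - 3.78*p + 0.31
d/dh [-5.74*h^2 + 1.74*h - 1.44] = 1.74 - 11.48*h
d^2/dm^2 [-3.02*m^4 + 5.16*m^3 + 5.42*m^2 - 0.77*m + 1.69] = -36.24*m^2 + 30.96*m + 10.84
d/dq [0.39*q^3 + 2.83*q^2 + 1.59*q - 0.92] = 1.17*q^2 + 5.66*q + 1.59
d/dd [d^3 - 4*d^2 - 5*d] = 3*d^2 - 8*d - 5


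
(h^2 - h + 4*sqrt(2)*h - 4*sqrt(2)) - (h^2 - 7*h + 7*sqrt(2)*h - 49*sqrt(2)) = -3*sqrt(2)*h + 6*h + 45*sqrt(2)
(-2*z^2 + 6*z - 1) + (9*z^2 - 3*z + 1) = 7*z^2 + 3*z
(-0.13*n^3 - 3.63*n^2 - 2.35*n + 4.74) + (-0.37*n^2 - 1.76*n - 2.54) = -0.13*n^3 - 4.0*n^2 - 4.11*n + 2.2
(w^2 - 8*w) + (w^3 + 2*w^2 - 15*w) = w^3 + 3*w^2 - 23*w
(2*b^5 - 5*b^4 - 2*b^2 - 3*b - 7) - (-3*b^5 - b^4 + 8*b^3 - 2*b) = 5*b^5 - 4*b^4 - 8*b^3 - 2*b^2 - b - 7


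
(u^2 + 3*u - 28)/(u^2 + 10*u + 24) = (u^2 + 3*u - 28)/(u^2 + 10*u + 24)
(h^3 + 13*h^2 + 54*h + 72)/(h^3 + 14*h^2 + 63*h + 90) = (h + 4)/(h + 5)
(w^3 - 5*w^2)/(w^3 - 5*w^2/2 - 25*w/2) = 2*w/(2*w + 5)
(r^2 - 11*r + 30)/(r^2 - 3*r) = (r^2 - 11*r + 30)/(r*(r - 3))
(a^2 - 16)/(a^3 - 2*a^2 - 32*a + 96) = (a + 4)/(a^2 + 2*a - 24)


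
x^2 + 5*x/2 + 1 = (x + 1/2)*(x + 2)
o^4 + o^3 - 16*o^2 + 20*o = o*(o - 2)^2*(o + 5)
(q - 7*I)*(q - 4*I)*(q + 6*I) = q^3 - 5*I*q^2 + 38*q - 168*I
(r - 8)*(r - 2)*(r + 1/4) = r^3 - 39*r^2/4 + 27*r/2 + 4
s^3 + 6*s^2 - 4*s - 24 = (s - 2)*(s + 2)*(s + 6)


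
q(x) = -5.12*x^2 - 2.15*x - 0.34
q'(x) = -10.24*x - 2.15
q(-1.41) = -7.49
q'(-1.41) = 12.29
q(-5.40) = -138.03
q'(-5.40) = 53.15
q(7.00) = -266.27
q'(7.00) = -73.83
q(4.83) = -130.17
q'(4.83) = -51.61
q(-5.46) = -141.24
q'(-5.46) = 53.76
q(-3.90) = -69.83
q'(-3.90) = 37.79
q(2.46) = -36.61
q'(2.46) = -27.34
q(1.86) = -22.05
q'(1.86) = -21.20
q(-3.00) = -39.97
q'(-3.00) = 28.57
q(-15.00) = -1120.09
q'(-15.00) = 151.45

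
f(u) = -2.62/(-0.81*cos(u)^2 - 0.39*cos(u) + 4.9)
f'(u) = -2.62*(-1.62*sin(u)*cos(u) - 0.39*sin(u))/(-0.81*cos(u)^2 - 0.39*cos(u) + 4.9)^2 = (4.2444*cos(u) + 1.0218)*sin(u)/(0.81*cos(u)^2 + 0.39*cos(u) - 4.9)^2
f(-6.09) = -0.70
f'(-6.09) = 0.07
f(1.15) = -0.57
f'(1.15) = 0.12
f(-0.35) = -0.69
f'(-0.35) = -0.12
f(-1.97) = -0.53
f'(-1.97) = 0.02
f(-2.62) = -0.57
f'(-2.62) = 0.06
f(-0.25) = -0.70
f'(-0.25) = -0.09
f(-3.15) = -0.58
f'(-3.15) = -0.00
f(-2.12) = -0.54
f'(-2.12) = 0.04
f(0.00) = -0.71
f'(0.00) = 0.00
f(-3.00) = -0.58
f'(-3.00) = 0.02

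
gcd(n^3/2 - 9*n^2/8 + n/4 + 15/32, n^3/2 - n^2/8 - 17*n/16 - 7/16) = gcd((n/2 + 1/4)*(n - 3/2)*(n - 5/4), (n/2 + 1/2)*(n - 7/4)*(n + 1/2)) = n + 1/2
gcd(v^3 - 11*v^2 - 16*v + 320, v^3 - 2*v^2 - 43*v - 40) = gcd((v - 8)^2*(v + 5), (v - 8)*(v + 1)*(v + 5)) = v^2 - 3*v - 40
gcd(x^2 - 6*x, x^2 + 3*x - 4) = 1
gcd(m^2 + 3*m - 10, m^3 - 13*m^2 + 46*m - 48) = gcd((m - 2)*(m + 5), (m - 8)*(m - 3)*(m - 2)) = m - 2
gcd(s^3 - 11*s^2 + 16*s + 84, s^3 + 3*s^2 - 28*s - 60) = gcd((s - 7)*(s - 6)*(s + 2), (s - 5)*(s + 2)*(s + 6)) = s + 2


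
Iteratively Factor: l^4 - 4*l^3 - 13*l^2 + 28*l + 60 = (l + 2)*(l^3 - 6*l^2 - l + 30) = (l - 3)*(l + 2)*(l^2 - 3*l - 10) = (l - 3)*(l + 2)^2*(l - 5)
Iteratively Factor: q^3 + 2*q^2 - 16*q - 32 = (q + 4)*(q^2 - 2*q - 8) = (q + 2)*(q + 4)*(q - 4)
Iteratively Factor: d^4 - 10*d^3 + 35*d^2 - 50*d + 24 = (d - 1)*(d^3 - 9*d^2 + 26*d - 24) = (d - 2)*(d - 1)*(d^2 - 7*d + 12) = (d - 3)*(d - 2)*(d - 1)*(d - 4)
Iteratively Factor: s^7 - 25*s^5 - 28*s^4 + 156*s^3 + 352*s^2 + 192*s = (s)*(s^6 - 25*s^4 - 28*s^3 + 156*s^2 + 352*s + 192) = s*(s + 1)*(s^5 - s^4 - 24*s^3 - 4*s^2 + 160*s + 192) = s*(s + 1)*(s + 3)*(s^4 - 4*s^3 - 12*s^2 + 32*s + 64) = s*(s + 1)*(s + 2)*(s + 3)*(s^3 - 6*s^2 + 32) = s*(s - 4)*(s + 1)*(s + 2)*(s + 3)*(s^2 - 2*s - 8) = s*(s - 4)*(s + 1)*(s + 2)^2*(s + 3)*(s - 4)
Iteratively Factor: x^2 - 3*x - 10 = (x + 2)*(x - 5)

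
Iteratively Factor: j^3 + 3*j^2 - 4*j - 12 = (j - 2)*(j^2 + 5*j + 6) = (j - 2)*(j + 2)*(j + 3)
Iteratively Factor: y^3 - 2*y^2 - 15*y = (y)*(y^2 - 2*y - 15) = y*(y - 5)*(y + 3)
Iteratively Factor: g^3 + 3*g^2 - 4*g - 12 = (g + 2)*(g^2 + g - 6) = (g + 2)*(g + 3)*(g - 2)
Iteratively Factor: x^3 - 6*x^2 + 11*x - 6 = (x - 3)*(x^2 - 3*x + 2) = (x - 3)*(x - 1)*(x - 2)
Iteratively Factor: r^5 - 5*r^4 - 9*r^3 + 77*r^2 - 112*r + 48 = (r - 1)*(r^4 - 4*r^3 - 13*r^2 + 64*r - 48) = (r - 4)*(r - 1)*(r^3 - 13*r + 12) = (r - 4)*(r - 1)^2*(r^2 + r - 12) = (r - 4)*(r - 1)^2*(r + 4)*(r - 3)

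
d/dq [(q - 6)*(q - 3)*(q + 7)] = 3*q^2 - 4*q - 45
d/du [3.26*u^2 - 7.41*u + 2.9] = 6.52*u - 7.41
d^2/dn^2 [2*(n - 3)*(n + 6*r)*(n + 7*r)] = 12*n + 52*r - 12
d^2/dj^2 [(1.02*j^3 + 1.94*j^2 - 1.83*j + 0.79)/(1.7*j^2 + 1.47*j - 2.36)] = (1.4210854715202e-14*j^4 - 7.68080399999999*j^3 + 39.166776*j^2 + 1.879452*j + 18.665958)/(4.913*j^6 + 12.7449*j^5 - 9.44061*j^4 - 32.209317*j^3 + 13.105788*j^2 + 24.561936*j - 13.144256)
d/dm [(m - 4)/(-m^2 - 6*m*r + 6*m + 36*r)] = (-m^2 - 6*m*r + 6*m + 36*r + 2*(m - 4)*(m + 3*r - 3))/(m^2 + 6*m*r - 6*m - 36*r)^2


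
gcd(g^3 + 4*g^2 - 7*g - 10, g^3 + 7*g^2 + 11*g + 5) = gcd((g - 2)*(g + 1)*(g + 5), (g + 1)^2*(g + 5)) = g^2 + 6*g + 5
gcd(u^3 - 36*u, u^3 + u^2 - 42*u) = u^2 - 6*u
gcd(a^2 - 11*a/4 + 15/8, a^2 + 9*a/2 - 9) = a - 3/2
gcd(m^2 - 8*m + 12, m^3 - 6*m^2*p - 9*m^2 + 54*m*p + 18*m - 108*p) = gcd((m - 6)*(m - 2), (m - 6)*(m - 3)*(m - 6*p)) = m - 6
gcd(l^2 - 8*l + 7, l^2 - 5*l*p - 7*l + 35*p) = l - 7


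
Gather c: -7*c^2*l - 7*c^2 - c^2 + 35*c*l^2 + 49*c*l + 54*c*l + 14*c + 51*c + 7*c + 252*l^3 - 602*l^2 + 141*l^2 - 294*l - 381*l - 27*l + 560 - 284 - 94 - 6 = c^2*(-7*l - 8) + c*(35*l^2 + 103*l + 72) + 252*l^3 - 461*l^2 - 702*l + 176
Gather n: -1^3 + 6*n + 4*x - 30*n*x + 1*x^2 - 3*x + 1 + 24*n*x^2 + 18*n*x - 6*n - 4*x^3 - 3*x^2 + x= n*(24*x^2 - 12*x) - 4*x^3 - 2*x^2 + 2*x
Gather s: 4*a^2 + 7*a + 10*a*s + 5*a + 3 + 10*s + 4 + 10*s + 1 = 4*a^2 + 12*a + s*(10*a + 20) + 8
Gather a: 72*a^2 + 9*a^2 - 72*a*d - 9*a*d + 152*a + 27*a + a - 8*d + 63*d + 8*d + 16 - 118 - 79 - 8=81*a^2 + a*(180 - 81*d) + 63*d - 189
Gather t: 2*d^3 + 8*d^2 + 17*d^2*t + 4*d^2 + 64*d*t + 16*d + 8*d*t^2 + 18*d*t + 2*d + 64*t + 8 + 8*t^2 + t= 2*d^3 + 12*d^2 + 18*d + t^2*(8*d + 8) + t*(17*d^2 + 82*d + 65) + 8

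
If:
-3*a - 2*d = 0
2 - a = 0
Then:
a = 2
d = -3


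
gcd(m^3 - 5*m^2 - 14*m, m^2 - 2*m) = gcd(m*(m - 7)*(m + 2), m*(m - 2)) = m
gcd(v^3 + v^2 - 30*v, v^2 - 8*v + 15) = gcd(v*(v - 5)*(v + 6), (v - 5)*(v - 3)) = v - 5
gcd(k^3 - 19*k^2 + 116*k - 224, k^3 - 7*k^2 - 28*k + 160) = k^2 - 12*k + 32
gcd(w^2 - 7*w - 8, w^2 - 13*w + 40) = w - 8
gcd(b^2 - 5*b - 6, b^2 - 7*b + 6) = b - 6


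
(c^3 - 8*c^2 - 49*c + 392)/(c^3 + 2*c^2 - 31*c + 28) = (c^2 - 15*c + 56)/(c^2 - 5*c + 4)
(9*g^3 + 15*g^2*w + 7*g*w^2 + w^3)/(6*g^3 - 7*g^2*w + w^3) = (3*g^2 + 4*g*w + w^2)/(2*g^2 - 3*g*w + w^2)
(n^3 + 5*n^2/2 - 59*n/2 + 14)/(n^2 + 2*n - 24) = (2*n^2 + 13*n - 7)/(2*(n + 6))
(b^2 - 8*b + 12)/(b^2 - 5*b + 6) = (b - 6)/(b - 3)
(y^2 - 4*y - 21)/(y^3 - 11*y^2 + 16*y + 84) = (y + 3)/(y^2 - 4*y - 12)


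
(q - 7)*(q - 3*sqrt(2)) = q^2 - 7*q - 3*sqrt(2)*q + 21*sqrt(2)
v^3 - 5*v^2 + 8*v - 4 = (v - 2)^2*(v - 1)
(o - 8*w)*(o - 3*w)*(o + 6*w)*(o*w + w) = o^4*w - 5*o^3*w^2 + o^3*w - 42*o^2*w^3 - 5*o^2*w^2 + 144*o*w^4 - 42*o*w^3 + 144*w^4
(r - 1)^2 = r^2 - 2*r + 1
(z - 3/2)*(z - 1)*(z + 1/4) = z^3 - 9*z^2/4 + 7*z/8 + 3/8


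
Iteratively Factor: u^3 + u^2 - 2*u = (u + 2)*(u^2 - u) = (u - 1)*(u + 2)*(u)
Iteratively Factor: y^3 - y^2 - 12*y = (y)*(y^2 - y - 12) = y*(y - 4)*(y + 3)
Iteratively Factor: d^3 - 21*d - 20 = (d + 1)*(d^2 - d - 20) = (d - 5)*(d + 1)*(d + 4)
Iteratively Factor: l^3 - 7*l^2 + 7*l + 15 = (l - 5)*(l^2 - 2*l - 3) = (l - 5)*(l + 1)*(l - 3)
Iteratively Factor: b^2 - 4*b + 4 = (b - 2)*(b - 2)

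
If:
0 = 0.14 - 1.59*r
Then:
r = 0.09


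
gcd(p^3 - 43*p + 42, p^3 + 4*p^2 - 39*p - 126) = p^2 + p - 42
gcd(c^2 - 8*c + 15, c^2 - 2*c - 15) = c - 5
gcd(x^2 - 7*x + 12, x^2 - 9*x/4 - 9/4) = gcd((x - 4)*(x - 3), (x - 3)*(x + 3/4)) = x - 3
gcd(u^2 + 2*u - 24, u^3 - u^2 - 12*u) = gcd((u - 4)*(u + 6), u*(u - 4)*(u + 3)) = u - 4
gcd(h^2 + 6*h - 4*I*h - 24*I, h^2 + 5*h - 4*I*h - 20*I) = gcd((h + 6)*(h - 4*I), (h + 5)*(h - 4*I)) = h - 4*I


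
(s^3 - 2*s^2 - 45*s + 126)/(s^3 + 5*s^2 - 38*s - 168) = (s - 3)/(s + 4)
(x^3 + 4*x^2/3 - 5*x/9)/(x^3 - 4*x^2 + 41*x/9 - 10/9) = x*(3*x + 5)/(3*x^2 - 11*x + 10)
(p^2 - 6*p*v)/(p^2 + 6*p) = (p - 6*v)/(p + 6)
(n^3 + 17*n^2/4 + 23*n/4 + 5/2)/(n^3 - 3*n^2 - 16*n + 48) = (4*n^3 + 17*n^2 + 23*n + 10)/(4*(n^3 - 3*n^2 - 16*n + 48))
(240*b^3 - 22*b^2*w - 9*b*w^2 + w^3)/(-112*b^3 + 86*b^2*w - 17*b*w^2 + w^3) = (-30*b^2 - b*w + w^2)/(14*b^2 - 9*b*w + w^2)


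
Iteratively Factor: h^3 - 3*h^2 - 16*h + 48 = (h - 4)*(h^2 + h - 12) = (h - 4)*(h - 3)*(h + 4)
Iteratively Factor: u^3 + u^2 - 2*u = (u)*(u^2 + u - 2) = u*(u + 2)*(u - 1)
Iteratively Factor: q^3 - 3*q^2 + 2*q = (q - 1)*(q^2 - 2*q) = q*(q - 1)*(q - 2)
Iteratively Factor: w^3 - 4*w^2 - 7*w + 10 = (w - 1)*(w^2 - 3*w - 10) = (w - 5)*(w - 1)*(w + 2)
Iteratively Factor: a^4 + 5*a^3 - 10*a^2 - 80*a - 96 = (a + 2)*(a^3 + 3*a^2 - 16*a - 48) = (a + 2)*(a + 4)*(a^2 - a - 12) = (a + 2)*(a + 3)*(a + 4)*(a - 4)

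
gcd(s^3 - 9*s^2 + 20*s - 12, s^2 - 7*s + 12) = 1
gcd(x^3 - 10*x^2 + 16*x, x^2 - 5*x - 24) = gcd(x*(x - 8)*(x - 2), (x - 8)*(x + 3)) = x - 8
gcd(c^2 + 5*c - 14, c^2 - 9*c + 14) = c - 2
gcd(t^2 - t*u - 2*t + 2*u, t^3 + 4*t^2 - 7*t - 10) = t - 2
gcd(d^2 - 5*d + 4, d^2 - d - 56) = 1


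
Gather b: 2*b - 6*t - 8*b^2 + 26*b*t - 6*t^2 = -8*b^2 + b*(26*t + 2) - 6*t^2 - 6*t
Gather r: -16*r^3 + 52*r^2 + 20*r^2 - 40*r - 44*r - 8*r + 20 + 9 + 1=-16*r^3 + 72*r^2 - 92*r + 30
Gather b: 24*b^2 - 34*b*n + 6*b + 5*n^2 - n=24*b^2 + b*(6 - 34*n) + 5*n^2 - n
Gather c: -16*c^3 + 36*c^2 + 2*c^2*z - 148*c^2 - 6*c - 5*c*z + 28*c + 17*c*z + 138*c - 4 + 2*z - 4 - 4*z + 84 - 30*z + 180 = -16*c^3 + c^2*(2*z - 112) + c*(12*z + 160) - 32*z + 256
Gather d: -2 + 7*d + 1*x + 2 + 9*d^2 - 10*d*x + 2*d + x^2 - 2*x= 9*d^2 + d*(9 - 10*x) + x^2 - x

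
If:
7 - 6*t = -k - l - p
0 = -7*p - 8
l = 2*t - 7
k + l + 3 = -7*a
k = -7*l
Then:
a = -275/147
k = 106/9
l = -106/63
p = -8/7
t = 335/126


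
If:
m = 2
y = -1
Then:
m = 2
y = -1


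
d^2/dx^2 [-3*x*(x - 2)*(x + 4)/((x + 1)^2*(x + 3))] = 18*(x^4 + 13*x^3 + 33*x^2 - 5*x - 62)/(x^7 + 13*x^6 + 69*x^5 + 193*x^4 + 307*x^3 + 279*x^2 + 135*x + 27)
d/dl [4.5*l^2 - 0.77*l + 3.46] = 9.0*l - 0.77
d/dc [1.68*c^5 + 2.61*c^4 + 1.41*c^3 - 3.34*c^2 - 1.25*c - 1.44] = 8.4*c^4 + 10.44*c^3 + 4.23*c^2 - 6.68*c - 1.25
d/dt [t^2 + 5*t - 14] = 2*t + 5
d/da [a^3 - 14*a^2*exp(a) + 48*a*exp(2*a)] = -14*a^2*exp(a) + 3*a^2 + 96*a*exp(2*a) - 28*a*exp(a) + 48*exp(2*a)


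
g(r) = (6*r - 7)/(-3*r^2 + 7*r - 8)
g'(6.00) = 0.07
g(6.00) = -0.39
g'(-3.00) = 0.09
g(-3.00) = 0.45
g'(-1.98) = 0.14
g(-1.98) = 0.56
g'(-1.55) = 0.16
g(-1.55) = 0.63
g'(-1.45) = 0.17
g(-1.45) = 0.64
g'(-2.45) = 0.11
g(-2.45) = 0.50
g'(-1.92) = 0.14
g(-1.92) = 0.57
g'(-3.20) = 0.09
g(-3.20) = 0.43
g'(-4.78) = 0.05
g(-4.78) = 0.32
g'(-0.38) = 0.16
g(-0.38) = 0.84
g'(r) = (6*r - 7)^2/(-3*r^2 + 7*r - 8)^2 + 6/(-3*r^2 + 7*r - 8)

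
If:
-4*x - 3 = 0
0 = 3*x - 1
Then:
No Solution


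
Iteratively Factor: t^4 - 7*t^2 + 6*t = (t - 2)*(t^3 + 2*t^2 - 3*t) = t*(t - 2)*(t^2 + 2*t - 3) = t*(t - 2)*(t + 3)*(t - 1)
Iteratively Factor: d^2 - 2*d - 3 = (d - 3)*(d + 1)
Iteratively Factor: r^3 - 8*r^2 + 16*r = (r - 4)*(r^2 - 4*r) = r*(r - 4)*(r - 4)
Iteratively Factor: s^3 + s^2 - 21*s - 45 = (s - 5)*(s^2 + 6*s + 9) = (s - 5)*(s + 3)*(s + 3)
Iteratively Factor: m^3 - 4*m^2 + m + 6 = (m - 2)*(m^2 - 2*m - 3) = (m - 3)*(m - 2)*(m + 1)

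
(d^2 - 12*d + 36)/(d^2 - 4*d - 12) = (d - 6)/(d + 2)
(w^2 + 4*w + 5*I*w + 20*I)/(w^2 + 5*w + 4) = (w + 5*I)/(w + 1)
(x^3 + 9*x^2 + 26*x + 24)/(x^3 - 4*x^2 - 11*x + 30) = (x^2 + 6*x + 8)/(x^2 - 7*x + 10)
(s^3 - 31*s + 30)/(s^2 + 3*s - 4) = (s^2 + s - 30)/(s + 4)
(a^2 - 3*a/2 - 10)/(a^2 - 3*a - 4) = (a + 5/2)/(a + 1)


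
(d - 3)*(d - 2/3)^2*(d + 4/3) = d^4 - 3*d^3 - 4*d^2/3 + 124*d/27 - 16/9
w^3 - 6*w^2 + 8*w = w*(w - 4)*(w - 2)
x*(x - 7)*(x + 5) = x^3 - 2*x^2 - 35*x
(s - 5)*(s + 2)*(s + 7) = s^3 + 4*s^2 - 31*s - 70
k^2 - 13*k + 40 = (k - 8)*(k - 5)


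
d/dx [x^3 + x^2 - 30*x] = 3*x^2 + 2*x - 30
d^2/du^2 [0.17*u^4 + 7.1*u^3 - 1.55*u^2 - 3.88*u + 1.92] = 2.04*u^2 + 42.6*u - 3.1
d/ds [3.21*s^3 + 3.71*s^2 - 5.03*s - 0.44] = 9.63*s^2 + 7.42*s - 5.03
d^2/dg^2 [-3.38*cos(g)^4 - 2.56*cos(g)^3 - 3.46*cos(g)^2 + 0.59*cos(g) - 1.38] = 54.08*cos(g)^4 + 23.04*cos(g)^3 - 26.72*cos(g)^2 - 15.95*cos(g) - 6.92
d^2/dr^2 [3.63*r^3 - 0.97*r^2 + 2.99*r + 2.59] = 21.78*r - 1.94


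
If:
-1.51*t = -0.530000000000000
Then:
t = 0.35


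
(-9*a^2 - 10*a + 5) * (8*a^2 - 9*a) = -72*a^4 + a^3 + 130*a^2 - 45*a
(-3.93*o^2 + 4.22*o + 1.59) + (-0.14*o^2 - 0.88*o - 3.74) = -4.07*o^2 + 3.34*o - 2.15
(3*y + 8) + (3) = 3*y + 11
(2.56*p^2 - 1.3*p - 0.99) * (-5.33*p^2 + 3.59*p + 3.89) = -13.6448*p^4 + 16.1194*p^3 + 10.5681*p^2 - 8.6111*p - 3.8511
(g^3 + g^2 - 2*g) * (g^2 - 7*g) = g^5 - 6*g^4 - 9*g^3 + 14*g^2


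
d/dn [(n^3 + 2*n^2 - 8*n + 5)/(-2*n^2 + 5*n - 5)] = (-2*n^4 + 10*n^3 - 21*n^2 + 15)/(4*n^4 - 20*n^3 + 45*n^2 - 50*n + 25)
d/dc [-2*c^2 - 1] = -4*c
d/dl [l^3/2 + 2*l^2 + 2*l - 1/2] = 3*l^2/2 + 4*l + 2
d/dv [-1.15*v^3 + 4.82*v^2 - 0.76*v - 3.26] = -3.45*v^2 + 9.64*v - 0.76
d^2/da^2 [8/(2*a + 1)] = 64/(2*a + 1)^3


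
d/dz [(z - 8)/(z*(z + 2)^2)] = -2/(z + 2)^3 + 24/(z*(z + 2)^3) + 16/(z^2*(z + 2)^3)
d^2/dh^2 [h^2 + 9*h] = 2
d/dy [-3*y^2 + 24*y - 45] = 24 - 6*y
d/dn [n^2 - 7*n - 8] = 2*n - 7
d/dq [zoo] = 0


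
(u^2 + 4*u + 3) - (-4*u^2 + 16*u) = 5*u^2 - 12*u + 3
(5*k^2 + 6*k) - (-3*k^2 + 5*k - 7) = 8*k^2 + k + 7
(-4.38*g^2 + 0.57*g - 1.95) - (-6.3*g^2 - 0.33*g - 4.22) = 1.92*g^2 + 0.9*g + 2.27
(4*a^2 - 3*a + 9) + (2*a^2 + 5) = 6*a^2 - 3*a + 14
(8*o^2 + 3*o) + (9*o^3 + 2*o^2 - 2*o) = 9*o^3 + 10*o^2 + o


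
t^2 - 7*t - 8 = (t - 8)*(t + 1)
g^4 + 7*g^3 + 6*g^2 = g^2*(g + 1)*(g + 6)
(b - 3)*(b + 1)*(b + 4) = b^3 + 2*b^2 - 11*b - 12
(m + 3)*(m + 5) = m^2 + 8*m + 15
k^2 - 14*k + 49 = (k - 7)^2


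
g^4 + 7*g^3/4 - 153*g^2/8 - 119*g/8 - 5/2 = (g - 4)*(g + 1/4)*(g + 1/2)*(g + 5)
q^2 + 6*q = q*(q + 6)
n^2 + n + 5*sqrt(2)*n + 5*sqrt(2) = (n + 1)*(n + 5*sqrt(2))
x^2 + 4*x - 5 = (x - 1)*(x + 5)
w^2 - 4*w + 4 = (w - 2)^2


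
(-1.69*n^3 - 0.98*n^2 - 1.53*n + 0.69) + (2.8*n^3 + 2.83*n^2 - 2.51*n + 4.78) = 1.11*n^3 + 1.85*n^2 - 4.04*n + 5.47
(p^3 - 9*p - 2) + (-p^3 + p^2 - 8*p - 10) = p^2 - 17*p - 12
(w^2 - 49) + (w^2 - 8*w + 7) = 2*w^2 - 8*w - 42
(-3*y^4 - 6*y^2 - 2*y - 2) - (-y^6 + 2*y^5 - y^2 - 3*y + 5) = y^6 - 2*y^5 - 3*y^4 - 5*y^2 + y - 7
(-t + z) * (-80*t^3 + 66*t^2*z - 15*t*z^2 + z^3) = 80*t^4 - 146*t^3*z + 81*t^2*z^2 - 16*t*z^3 + z^4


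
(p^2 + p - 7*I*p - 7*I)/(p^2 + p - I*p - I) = (p - 7*I)/(p - I)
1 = 1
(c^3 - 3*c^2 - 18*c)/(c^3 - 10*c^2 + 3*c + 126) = c/(c - 7)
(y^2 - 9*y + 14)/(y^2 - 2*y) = (y - 7)/y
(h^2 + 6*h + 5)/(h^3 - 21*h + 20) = (h + 1)/(h^2 - 5*h + 4)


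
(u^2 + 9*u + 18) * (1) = u^2 + 9*u + 18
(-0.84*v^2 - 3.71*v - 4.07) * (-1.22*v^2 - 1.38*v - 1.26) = 1.0248*v^4 + 5.6854*v^3 + 11.1436*v^2 + 10.2912*v + 5.1282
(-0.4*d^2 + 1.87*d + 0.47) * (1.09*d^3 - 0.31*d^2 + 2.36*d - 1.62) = -0.436*d^5 + 2.1623*d^4 - 1.0114*d^3 + 4.9155*d^2 - 1.9202*d - 0.7614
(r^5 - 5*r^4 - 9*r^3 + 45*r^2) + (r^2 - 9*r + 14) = r^5 - 5*r^4 - 9*r^3 + 46*r^2 - 9*r + 14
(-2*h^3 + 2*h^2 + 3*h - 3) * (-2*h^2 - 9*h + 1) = 4*h^5 + 14*h^4 - 26*h^3 - 19*h^2 + 30*h - 3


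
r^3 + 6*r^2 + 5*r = r*(r + 1)*(r + 5)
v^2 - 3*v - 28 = (v - 7)*(v + 4)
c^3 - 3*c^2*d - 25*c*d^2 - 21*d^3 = (c - 7*d)*(c + d)*(c + 3*d)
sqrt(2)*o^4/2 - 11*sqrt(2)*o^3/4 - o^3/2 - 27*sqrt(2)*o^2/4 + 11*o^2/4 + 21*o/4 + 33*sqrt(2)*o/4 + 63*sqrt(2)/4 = (o - 7)*(o + 3/2)*(o - 3*sqrt(2)/2)*(sqrt(2)*o/2 + 1)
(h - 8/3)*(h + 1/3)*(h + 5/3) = h^3 - 2*h^2/3 - 43*h/9 - 40/27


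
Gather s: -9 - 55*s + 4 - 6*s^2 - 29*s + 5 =-6*s^2 - 84*s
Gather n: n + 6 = n + 6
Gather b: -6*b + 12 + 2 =14 - 6*b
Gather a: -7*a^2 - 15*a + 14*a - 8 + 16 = -7*a^2 - a + 8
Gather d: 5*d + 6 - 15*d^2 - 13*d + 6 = -15*d^2 - 8*d + 12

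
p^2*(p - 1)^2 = p^4 - 2*p^3 + p^2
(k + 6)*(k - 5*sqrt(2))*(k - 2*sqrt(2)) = k^3 - 7*sqrt(2)*k^2 + 6*k^2 - 42*sqrt(2)*k + 20*k + 120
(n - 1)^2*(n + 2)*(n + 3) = n^4 + 3*n^3 - 3*n^2 - 7*n + 6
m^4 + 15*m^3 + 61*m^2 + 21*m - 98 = (m - 1)*(m + 2)*(m + 7)^2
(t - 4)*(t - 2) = t^2 - 6*t + 8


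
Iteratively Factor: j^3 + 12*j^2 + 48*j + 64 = (j + 4)*(j^2 + 8*j + 16) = (j + 4)^2*(j + 4)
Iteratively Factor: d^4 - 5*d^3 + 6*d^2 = (d)*(d^3 - 5*d^2 + 6*d) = d^2*(d^2 - 5*d + 6) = d^2*(d - 3)*(d - 2)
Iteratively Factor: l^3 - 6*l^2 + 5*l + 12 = (l - 4)*(l^2 - 2*l - 3) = (l - 4)*(l + 1)*(l - 3)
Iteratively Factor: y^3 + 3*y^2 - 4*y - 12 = (y + 2)*(y^2 + y - 6) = (y + 2)*(y + 3)*(y - 2)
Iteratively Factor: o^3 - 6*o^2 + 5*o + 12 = (o - 3)*(o^2 - 3*o - 4) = (o - 4)*(o - 3)*(o + 1)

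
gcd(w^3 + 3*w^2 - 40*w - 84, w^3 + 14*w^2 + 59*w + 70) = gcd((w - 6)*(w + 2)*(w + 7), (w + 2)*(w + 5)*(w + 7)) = w^2 + 9*w + 14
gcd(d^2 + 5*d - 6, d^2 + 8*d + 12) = d + 6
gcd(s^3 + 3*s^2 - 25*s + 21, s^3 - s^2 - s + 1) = s - 1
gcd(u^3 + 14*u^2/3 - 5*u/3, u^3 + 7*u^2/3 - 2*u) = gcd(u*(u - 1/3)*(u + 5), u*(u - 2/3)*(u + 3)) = u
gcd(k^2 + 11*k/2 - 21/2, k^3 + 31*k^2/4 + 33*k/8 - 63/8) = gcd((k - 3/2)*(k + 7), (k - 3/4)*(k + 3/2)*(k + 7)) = k + 7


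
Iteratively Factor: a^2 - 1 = (a + 1)*(a - 1)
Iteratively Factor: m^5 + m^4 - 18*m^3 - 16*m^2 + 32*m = (m - 1)*(m^4 + 2*m^3 - 16*m^2 - 32*m) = (m - 4)*(m - 1)*(m^3 + 6*m^2 + 8*m) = (m - 4)*(m - 1)*(m + 2)*(m^2 + 4*m) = (m - 4)*(m - 1)*(m + 2)*(m + 4)*(m)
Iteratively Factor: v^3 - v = (v - 1)*(v^2 + v) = v*(v - 1)*(v + 1)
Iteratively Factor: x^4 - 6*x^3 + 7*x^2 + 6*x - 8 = (x - 2)*(x^3 - 4*x^2 - x + 4) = (x - 2)*(x - 1)*(x^2 - 3*x - 4) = (x - 4)*(x - 2)*(x - 1)*(x + 1)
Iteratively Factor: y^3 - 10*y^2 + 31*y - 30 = (y - 2)*(y^2 - 8*y + 15) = (y - 5)*(y - 2)*(y - 3)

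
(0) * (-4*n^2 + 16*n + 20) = 0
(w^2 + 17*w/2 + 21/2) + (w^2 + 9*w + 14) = 2*w^2 + 35*w/2 + 49/2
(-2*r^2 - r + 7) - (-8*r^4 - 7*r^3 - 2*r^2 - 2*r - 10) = 8*r^4 + 7*r^3 + r + 17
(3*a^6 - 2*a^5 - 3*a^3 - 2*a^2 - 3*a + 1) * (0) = 0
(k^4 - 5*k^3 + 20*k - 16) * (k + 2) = k^5 - 3*k^4 - 10*k^3 + 20*k^2 + 24*k - 32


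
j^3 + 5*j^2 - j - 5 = (j - 1)*(j + 1)*(j + 5)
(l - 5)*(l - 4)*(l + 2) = l^3 - 7*l^2 + 2*l + 40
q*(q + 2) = q^2 + 2*q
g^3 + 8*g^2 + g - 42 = (g - 2)*(g + 3)*(g + 7)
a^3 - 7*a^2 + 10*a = a*(a - 5)*(a - 2)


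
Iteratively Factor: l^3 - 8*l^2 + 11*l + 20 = (l + 1)*(l^2 - 9*l + 20) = (l - 5)*(l + 1)*(l - 4)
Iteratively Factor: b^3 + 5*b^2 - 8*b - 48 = (b + 4)*(b^2 + b - 12) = (b - 3)*(b + 4)*(b + 4)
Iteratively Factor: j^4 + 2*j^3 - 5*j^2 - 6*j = (j)*(j^3 + 2*j^2 - 5*j - 6) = j*(j + 3)*(j^2 - j - 2) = j*(j - 2)*(j + 3)*(j + 1)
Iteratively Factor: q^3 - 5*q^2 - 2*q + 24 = (q + 2)*(q^2 - 7*q + 12) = (q - 3)*(q + 2)*(q - 4)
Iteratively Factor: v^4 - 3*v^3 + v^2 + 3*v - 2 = (v + 1)*(v^3 - 4*v^2 + 5*v - 2) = (v - 2)*(v + 1)*(v^2 - 2*v + 1) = (v - 2)*(v - 1)*(v + 1)*(v - 1)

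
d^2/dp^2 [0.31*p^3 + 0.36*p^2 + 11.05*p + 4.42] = 1.86*p + 0.72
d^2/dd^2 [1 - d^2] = -2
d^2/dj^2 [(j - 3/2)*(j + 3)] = 2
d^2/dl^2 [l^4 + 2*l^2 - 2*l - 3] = 12*l^2 + 4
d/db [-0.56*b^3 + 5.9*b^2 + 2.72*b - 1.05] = -1.68*b^2 + 11.8*b + 2.72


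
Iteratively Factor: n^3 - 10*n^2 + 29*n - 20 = (n - 4)*(n^2 - 6*n + 5) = (n - 5)*(n - 4)*(n - 1)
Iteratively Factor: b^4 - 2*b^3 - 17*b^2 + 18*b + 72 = (b - 4)*(b^3 + 2*b^2 - 9*b - 18) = (b - 4)*(b + 2)*(b^2 - 9) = (b - 4)*(b + 2)*(b + 3)*(b - 3)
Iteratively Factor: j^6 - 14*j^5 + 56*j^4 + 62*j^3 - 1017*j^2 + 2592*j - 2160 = (j - 3)*(j^5 - 11*j^4 + 23*j^3 + 131*j^2 - 624*j + 720) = (j - 5)*(j - 3)*(j^4 - 6*j^3 - 7*j^2 + 96*j - 144) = (j - 5)*(j - 3)^2*(j^3 - 3*j^2 - 16*j + 48) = (j - 5)*(j - 3)^2*(j + 4)*(j^2 - 7*j + 12) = (j - 5)*(j - 3)^3*(j + 4)*(j - 4)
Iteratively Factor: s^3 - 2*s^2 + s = (s - 1)*(s^2 - s) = s*(s - 1)*(s - 1)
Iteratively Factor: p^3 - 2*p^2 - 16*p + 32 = (p - 4)*(p^2 + 2*p - 8) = (p - 4)*(p - 2)*(p + 4)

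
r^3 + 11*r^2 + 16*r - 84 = (r - 2)*(r + 6)*(r + 7)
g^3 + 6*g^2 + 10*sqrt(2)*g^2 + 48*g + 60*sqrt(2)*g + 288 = (g + 6)*(g + 4*sqrt(2))*(g + 6*sqrt(2))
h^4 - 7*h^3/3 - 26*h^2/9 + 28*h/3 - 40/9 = (h - 2)*(h - 5/3)*(h - 2/3)*(h + 2)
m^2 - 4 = (m - 2)*(m + 2)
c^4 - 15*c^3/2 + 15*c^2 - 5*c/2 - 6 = (c - 4)*(c - 3)*(c - 1)*(c + 1/2)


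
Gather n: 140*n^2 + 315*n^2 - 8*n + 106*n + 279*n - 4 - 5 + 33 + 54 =455*n^2 + 377*n + 78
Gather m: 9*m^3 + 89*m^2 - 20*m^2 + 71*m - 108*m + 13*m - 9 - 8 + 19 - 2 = 9*m^3 + 69*m^2 - 24*m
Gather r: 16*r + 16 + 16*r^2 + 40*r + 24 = 16*r^2 + 56*r + 40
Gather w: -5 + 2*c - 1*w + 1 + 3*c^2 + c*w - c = 3*c^2 + c + w*(c - 1) - 4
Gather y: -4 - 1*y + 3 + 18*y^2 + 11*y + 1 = 18*y^2 + 10*y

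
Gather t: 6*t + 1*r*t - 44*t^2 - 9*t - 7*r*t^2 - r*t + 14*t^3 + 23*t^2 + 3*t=14*t^3 + t^2*(-7*r - 21)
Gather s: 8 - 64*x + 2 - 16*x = 10 - 80*x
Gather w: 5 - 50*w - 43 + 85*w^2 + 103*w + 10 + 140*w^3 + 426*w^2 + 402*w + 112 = 140*w^3 + 511*w^2 + 455*w + 84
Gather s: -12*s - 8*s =-20*s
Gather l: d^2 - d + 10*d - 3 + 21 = d^2 + 9*d + 18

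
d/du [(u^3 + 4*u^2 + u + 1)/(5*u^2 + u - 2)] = (5*u^4 + 2*u^3 - 7*u^2 - 26*u - 3)/(25*u^4 + 10*u^3 - 19*u^2 - 4*u + 4)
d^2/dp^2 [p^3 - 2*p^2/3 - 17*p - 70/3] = 6*p - 4/3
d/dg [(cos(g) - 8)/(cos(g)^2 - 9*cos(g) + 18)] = (cos(g)^2 - 16*cos(g) + 54)*sin(g)/(cos(g)^2 - 9*cos(g) + 18)^2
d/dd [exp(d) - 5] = exp(d)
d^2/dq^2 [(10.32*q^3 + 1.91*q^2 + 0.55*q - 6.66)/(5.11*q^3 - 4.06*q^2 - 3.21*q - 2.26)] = (527.958045999999*q^6 + 1101.849882*q^5 - 537.184662*q^4 + 2529.250338*q^3 + 417.056436*q^2 - 696.28164*q - 3.50064800000001)/(133.432831*q^9 - 318.045378*q^8 + 1.23406499999996*q^7 + 155.616062*q^6 + 280.548681*q^5 - 14.83671*q^4 - 131.498709*q^3 - 132.072366*q^2 - 49.186188*q - 11.543176)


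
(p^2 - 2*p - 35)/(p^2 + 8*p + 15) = (p - 7)/(p + 3)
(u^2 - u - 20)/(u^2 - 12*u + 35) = (u + 4)/(u - 7)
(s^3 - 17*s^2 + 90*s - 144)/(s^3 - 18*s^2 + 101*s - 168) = (s - 6)/(s - 7)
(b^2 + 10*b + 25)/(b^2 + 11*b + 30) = (b + 5)/(b + 6)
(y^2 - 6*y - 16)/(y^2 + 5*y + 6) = (y - 8)/(y + 3)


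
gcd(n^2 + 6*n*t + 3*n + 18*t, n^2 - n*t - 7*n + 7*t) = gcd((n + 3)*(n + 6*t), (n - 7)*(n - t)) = 1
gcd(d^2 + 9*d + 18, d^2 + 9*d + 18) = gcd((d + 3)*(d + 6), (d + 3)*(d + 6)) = d^2 + 9*d + 18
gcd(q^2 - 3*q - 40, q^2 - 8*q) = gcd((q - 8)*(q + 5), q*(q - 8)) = q - 8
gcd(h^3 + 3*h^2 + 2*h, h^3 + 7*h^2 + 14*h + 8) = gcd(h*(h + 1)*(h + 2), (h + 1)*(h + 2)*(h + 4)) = h^2 + 3*h + 2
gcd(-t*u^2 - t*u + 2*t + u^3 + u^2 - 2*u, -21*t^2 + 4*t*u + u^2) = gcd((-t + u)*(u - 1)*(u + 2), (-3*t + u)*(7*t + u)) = 1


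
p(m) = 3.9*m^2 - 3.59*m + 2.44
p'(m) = 7.8*m - 3.59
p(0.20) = 1.88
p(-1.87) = 22.79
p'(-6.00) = -50.39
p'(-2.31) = -21.61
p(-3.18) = 53.29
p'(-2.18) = -20.59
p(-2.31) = 31.54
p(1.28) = 4.23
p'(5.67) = 40.64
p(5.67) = 107.47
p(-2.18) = 28.80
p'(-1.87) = -18.18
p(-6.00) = 164.38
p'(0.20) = -2.03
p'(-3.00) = -26.99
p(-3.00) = 48.31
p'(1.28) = 6.39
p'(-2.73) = -24.88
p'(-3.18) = -28.39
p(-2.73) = 41.31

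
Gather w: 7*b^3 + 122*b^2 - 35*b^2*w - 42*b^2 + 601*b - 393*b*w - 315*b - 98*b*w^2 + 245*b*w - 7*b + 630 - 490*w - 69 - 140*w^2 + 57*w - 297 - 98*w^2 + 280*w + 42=7*b^3 + 80*b^2 + 279*b + w^2*(-98*b - 238) + w*(-35*b^2 - 148*b - 153) + 306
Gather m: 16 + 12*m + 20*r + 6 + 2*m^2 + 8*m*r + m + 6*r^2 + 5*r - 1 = 2*m^2 + m*(8*r + 13) + 6*r^2 + 25*r + 21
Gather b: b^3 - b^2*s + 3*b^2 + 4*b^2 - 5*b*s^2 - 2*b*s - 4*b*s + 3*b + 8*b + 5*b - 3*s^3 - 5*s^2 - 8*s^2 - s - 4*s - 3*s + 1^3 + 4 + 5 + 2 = b^3 + b^2*(7 - s) + b*(-5*s^2 - 6*s + 16) - 3*s^3 - 13*s^2 - 8*s + 12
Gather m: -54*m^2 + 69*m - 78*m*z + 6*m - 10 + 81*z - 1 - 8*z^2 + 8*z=-54*m^2 + m*(75 - 78*z) - 8*z^2 + 89*z - 11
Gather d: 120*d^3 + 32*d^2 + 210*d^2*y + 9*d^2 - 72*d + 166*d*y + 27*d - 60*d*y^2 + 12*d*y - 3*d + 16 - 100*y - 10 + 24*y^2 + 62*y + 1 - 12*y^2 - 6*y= 120*d^3 + d^2*(210*y + 41) + d*(-60*y^2 + 178*y - 48) + 12*y^2 - 44*y + 7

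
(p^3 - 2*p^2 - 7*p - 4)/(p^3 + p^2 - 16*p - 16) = (p + 1)/(p + 4)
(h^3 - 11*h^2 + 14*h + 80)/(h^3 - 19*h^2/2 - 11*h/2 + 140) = 2*(h + 2)/(2*h + 7)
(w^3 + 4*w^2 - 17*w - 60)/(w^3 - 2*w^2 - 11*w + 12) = (w + 5)/(w - 1)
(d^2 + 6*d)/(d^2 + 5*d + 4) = d*(d + 6)/(d^2 + 5*d + 4)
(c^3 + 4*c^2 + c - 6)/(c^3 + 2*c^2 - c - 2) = (c + 3)/(c + 1)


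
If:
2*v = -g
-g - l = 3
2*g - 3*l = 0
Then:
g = -9/5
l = -6/5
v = 9/10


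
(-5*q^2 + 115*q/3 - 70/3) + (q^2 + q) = -4*q^2 + 118*q/3 - 70/3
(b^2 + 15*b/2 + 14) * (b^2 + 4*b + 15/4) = b^4 + 23*b^3/2 + 191*b^2/4 + 673*b/8 + 105/2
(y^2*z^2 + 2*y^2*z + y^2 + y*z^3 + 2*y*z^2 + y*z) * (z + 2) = y^2*z^3 + 4*y^2*z^2 + 5*y^2*z + 2*y^2 + y*z^4 + 4*y*z^3 + 5*y*z^2 + 2*y*z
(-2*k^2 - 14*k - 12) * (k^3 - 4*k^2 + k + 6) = -2*k^5 - 6*k^4 + 42*k^3 + 22*k^2 - 96*k - 72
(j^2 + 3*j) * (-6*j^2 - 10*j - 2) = -6*j^4 - 28*j^3 - 32*j^2 - 6*j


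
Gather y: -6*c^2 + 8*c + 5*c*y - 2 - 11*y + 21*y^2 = -6*c^2 + 8*c + 21*y^2 + y*(5*c - 11) - 2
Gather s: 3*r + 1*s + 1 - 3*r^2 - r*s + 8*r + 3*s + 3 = -3*r^2 + 11*r + s*(4 - r) + 4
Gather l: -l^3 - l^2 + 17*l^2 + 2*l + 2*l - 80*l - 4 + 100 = -l^3 + 16*l^2 - 76*l + 96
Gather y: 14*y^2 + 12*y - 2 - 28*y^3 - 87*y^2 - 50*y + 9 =-28*y^3 - 73*y^2 - 38*y + 7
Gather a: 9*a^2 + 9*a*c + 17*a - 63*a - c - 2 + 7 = 9*a^2 + a*(9*c - 46) - c + 5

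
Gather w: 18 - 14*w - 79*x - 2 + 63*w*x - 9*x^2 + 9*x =w*(63*x - 14) - 9*x^2 - 70*x + 16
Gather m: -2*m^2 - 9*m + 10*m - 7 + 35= -2*m^2 + m + 28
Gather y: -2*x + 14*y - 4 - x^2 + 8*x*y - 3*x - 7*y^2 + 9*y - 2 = -x^2 - 5*x - 7*y^2 + y*(8*x + 23) - 6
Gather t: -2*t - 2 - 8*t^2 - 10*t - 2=-8*t^2 - 12*t - 4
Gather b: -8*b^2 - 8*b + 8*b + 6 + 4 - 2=8 - 8*b^2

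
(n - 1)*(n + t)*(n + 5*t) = n^3 + 6*n^2*t - n^2 + 5*n*t^2 - 6*n*t - 5*t^2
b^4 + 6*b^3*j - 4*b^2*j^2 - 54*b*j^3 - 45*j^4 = (b - 3*j)*(b + j)*(b + 3*j)*(b + 5*j)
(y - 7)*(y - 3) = y^2 - 10*y + 21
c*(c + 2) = c^2 + 2*c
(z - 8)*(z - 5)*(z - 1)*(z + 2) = z^4 - 12*z^3 + 25*z^2 + 66*z - 80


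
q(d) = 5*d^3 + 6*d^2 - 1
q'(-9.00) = 1107.00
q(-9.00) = -3160.00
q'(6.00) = 612.00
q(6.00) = 1295.00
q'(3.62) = 240.01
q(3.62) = 314.82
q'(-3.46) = 138.05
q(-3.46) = -136.28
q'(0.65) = 14.14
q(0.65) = 2.91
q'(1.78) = 68.89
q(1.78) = 46.21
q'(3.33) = 206.29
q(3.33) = 250.16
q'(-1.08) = 4.54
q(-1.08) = -0.30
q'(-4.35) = 231.64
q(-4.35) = -299.03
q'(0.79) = 18.84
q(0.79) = 5.21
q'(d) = 15*d^2 + 12*d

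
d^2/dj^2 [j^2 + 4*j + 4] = 2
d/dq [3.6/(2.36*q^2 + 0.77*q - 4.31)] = (-16.992*q - 2.772)/(2.36*q^2 + 0.77*q - 4.31)^2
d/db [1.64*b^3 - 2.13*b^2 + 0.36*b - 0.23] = 4.92*b^2 - 4.26*b + 0.36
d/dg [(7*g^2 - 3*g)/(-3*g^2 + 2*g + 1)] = (5*g^2 + 14*g - 3)/(9*g^4 - 12*g^3 - 2*g^2 + 4*g + 1)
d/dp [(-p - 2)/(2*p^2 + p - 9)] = (-2*p^2 - p + (p + 2)*(4*p + 1) + 9)/(2*p^2 + p - 9)^2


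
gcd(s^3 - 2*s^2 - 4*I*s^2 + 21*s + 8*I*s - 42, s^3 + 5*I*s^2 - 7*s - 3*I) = s + 3*I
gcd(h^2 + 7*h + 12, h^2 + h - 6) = h + 3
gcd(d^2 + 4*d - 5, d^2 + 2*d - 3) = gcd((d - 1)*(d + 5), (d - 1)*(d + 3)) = d - 1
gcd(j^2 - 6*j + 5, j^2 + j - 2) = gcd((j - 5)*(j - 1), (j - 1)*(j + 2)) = j - 1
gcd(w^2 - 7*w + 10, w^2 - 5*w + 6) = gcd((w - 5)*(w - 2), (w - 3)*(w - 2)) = w - 2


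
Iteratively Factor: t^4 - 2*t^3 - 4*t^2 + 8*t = (t - 2)*(t^3 - 4*t) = (t - 2)^2*(t^2 + 2*t) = (t - 2)^2*(t + 2)*(t)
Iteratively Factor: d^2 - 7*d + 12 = (d - 3)*(d - 4)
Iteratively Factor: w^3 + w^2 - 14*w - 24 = (w + 2)*(w^2 - w - 12) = (w + 2)*(w + 3)*(w - 4)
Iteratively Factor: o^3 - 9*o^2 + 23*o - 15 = (o - 1)*(o^2 - 8*o + 15) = (o - 3)*(o - 1)*(o - 5)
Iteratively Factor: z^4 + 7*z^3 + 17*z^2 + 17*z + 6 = (z + 1)*(z^3 + 6*z^2 + 11*z + 6) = (z + 1)*(z + 2)*(z^2 + 4*z + 3) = (z + 1)*(z + 2)*(z + 3)*(z + 1)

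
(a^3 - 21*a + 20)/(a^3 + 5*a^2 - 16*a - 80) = (a - 1)/(a + 4)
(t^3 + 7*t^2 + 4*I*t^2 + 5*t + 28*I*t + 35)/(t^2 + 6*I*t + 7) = (t^2 + t*(7 + 5*I) + 35*I)/(t + 7*I)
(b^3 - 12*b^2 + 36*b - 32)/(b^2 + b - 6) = (b^2 - 10*b + 16)/(b + 3)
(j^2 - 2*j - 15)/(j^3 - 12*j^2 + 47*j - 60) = (j + 3)/(j^2 - 7*j + 12)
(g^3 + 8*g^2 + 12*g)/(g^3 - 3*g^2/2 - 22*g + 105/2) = 2*g*(g^2 + 8*g + 12)/(2*g^3 - 3*g^2 - 44*g + 105)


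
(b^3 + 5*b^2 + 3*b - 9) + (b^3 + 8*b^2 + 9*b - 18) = 2*b^3 + 13*b^2 + 12*b - 27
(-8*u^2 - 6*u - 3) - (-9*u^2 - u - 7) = u^2 - 5*u + 4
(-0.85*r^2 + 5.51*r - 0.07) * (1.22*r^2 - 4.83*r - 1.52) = -1.037*r^4 + 10.8277*r^3 - 25.4067*r^2 - 8.0371*r + 0.1064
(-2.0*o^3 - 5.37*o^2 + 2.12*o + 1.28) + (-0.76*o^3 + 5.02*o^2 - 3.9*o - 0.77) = -2.76*o^3 - 0.350000000000001*o^2 - 1.78*o + 0.51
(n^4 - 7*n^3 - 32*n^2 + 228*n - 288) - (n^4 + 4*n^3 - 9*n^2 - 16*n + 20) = -11*n^3 - 23*n^2 + 244*n - 308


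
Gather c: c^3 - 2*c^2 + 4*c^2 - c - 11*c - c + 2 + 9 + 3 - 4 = c^3 + 2*c^2 - 13*c + 10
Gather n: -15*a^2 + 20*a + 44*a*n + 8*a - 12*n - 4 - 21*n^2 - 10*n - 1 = -15*a^2 + 28*a - 21*n^2 + n*(44*a - 22) - 5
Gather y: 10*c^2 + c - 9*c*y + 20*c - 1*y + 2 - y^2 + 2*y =10*c^2 + 21*c - y^2 + y*(1 - 9*c) + 2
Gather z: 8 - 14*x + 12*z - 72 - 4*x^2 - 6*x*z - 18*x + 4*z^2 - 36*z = -4*x^2 - 32*x + 4*z^2 + z*(-6*x - 24) - 64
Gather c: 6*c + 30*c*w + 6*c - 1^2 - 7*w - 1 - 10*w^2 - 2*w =c*(30*w + 12) - 10*w^2 - 9*w - 2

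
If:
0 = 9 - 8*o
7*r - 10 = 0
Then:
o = 9/8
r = 10/7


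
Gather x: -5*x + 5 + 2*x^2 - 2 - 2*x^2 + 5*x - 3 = 0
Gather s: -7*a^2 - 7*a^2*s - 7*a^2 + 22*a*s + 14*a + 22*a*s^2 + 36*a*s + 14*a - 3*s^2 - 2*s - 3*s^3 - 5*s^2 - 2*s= -14*a^2 + 28*a - 3*s^3 + s^2*(22*a - 8) + s*(-7*a^2 + 58*a - 4)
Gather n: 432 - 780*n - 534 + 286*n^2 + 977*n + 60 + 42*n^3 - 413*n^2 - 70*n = 42*n^3 - 127*n^2 + 127*n - 42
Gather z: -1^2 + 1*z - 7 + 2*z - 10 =3*z - 18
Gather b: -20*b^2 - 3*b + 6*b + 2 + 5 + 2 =-20*b^2 + 3*b + 9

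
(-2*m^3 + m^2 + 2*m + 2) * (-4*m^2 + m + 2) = 8*m^5 - 6*m^4 - 11*m^3 - 4*m^2 + 6*m + 4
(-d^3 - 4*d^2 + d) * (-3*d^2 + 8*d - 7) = 3*d^5 + 4*d^4 - 28*d^3 + 36*d^2 - 7*d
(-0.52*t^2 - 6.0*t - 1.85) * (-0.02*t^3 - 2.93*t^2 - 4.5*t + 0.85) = 0.0104*t^5 + 1.6436*t^4 + 19.957*t^3 + 31.9785*t^2 + 3.225*t - 1.5725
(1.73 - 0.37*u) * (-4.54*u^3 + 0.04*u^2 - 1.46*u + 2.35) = 1.6798*u^4 - 7.869*u^3 + 0.6094*u^2 - 3.3953*u + 4.0655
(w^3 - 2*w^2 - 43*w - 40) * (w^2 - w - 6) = w^5 - 3*w^4 - 47*w^3 + 15*w^2 + 298*w + 240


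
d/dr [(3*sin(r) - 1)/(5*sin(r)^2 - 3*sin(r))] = (-15*cos(r) + 10/tan(r) - 3*cos(r)/sin(r)^2)/(5*sin(r) - 3)^2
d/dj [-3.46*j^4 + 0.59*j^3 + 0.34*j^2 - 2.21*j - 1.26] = -13.84*j^3 + 1.77*j^2 + 0.68*j - 2.21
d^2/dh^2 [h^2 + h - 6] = 2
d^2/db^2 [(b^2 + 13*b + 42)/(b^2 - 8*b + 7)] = 42*(b^3 + 5*b^2 - 61*b + 151)/(b^6 - 24*b^5 + 213*b^4 - 848*b^3 + 1491*b^2 - 1176*b + 343)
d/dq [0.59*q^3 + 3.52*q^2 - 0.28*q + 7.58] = 1.77*q^2 + 7.04*q - 0.28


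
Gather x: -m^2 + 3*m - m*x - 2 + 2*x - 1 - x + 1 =-m^2 + 3*m + x*(1 - m) - 2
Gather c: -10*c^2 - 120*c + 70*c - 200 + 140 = -10*c^2 - 50*c - 60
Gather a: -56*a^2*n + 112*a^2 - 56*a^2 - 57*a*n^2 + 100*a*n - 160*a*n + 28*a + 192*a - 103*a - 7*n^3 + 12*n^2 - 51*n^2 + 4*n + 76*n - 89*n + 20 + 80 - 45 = a^2*(56 - 56*n) + a*(-57*n^2 - 60*n + 117) - 7*n^3 - 39*n^2 - 9*n + 55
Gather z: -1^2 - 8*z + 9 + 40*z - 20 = 32*z - 12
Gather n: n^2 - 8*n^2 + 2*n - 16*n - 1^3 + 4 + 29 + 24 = -7*n^2 - 14*n + 56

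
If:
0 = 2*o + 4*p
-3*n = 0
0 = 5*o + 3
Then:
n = 0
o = -3/5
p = 3/10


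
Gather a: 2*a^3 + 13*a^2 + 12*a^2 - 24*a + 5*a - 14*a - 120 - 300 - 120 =2*a^3 + 25*a^2 - 33*a - 540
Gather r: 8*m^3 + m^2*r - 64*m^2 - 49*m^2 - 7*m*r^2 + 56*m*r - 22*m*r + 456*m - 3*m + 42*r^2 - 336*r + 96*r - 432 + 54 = 8*m^3 - 113*m^2 + 453*m + r^2*(42 - 7*m) + r*(m^2 + 34*m - 240) - 378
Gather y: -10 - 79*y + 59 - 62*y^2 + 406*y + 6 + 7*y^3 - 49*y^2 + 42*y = 7*y^3 - 111*y^2 + 369*y + 55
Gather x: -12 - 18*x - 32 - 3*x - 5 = -21*x - 49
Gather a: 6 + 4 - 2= 8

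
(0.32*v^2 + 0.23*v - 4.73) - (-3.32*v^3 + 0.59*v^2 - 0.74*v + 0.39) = 3.32*v^3 - 0.27*v^2 + 0.97*v - 5.12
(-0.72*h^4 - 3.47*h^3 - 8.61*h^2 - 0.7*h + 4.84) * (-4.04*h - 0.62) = 2.9088*h^5 + 14.4652*h^4 + 36.9358*h^3 + 8.1662*h^2 - 19.1196*h - 3.0008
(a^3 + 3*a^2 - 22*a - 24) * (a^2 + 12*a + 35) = a^5 + 15*a^4 + 49*a^3 - 183*a^2 - 1058*a - 840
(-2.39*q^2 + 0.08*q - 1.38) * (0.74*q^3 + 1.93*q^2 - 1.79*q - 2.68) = -1.7686*q^5 - 4.5535*q^4 + 3.4113*q^3 + 3.5986*q^2 + 2.2558*q + 3.6984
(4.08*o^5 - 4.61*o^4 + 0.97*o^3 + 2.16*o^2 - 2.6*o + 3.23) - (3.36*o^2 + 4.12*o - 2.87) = 4.08*o^5 - 4.61*o^4 + 0.97*o^3 - 1.2*o^2 - 6.72*o + 6.1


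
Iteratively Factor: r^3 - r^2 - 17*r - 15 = (r + 3)*(r^2 - 4*r - 5) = (r + 1)*(r + 3)*(r - 5)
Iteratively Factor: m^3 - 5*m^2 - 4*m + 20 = (m + 2)*(m^2 - 7*m + 10) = (m - 2)*(m + 2)*(m - 5)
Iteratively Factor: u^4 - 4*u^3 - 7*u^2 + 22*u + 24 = (u + 1)*(u^3 - 5*u^2 - 2*u + 24) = (u - 3)*(u + 1)*(u^2 - 2*u - 8) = (u - 4)*(u - 3)*(u + 1)*(u + 2)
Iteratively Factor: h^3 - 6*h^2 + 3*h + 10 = (h - 5)*(h^2 - h - 2) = (h - 5)*(h + 1)*(h - 2)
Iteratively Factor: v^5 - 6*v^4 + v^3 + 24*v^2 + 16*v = (v + 1)*(v^4 - 7*v^3 + 8*v^2 + 16*v) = (v - 4)*(v + 1)*(v^3 - 3*v^2 - 4*v) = (v - 4)^2*(v + 1)*(v^2 + v) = (v - 4)^2*(v + 1)^2*(v)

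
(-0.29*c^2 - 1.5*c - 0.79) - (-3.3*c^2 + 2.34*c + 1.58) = 3.01*c^2 - 3.84*c - 2.37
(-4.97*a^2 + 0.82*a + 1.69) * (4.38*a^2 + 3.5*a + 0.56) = -21.7686*a^4 - 13.8034*a^3 + 7.489*a^2 + 6.3742*a + 0.9464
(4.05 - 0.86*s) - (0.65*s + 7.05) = -1.51*s - 3.0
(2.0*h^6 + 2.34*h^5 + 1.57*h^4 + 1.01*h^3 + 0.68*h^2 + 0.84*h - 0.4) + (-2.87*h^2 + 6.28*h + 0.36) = 2.0*h^6 + 2.34*h^5 + 1.57*h^4 + 1.01*h^3 - 2.19*h^2 + 7.12*h - 0.04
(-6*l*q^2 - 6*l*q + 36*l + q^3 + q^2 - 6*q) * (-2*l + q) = 12*l^2*q^2 + 12*l^2*q - 72*l^2 - 8*l*q^3 - 8*l*q^2 + 48*l*q + q^4 + q^3 - 6*q^2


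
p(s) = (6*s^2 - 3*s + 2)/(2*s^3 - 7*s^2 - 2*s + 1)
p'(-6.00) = -0.04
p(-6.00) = -0.35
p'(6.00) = -0.50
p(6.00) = 1.18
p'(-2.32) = -0.26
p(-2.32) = -0.72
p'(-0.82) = -7.38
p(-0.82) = -2.68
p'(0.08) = 6.18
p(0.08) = 2.26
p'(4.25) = -9.47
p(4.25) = 4.98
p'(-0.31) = -20.55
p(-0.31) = 3.95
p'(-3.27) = -0.13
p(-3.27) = -0.55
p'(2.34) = -1.33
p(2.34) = -1.70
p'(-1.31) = -1.15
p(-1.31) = -1.26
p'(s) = (12*s - 3)/(2*s^3 - 7*s^2 - 2*s + 1) + (-6*s^2 + 14*s + 2)*(6*s^2 - 3*s + 2)/(2*s^3 - 7*s^2 - 2*s + 1)^2 = (-12*s^4 + 12*s^3 - 45*s^2 + 40*s + 1)/(4*s^6 - 28*s^5 + 41*s^4 + 32*s^3 - 10*s^2 - 4*s + 1)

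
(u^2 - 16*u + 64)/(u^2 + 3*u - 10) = (u^2 - 16*u + 64)/(u^2 + 3*u - 10)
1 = 1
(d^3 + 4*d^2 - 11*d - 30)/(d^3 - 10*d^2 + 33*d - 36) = (d^2 + 7*d + 10)/(d^2 - 7*d + 12)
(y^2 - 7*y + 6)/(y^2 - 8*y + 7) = (y - 6)/(y - 7)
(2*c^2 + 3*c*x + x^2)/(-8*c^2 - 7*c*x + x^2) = (2*c + x)/(-8*c + x)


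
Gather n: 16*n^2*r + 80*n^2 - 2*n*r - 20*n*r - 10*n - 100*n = n^2*(16*r + 80) + n*(-22*r - 110)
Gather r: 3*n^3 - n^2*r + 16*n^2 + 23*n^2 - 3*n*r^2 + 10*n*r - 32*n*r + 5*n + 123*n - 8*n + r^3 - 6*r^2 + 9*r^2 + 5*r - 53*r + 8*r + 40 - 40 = 3*n^3 + 39*n^2 + 120*n + r^3 + r^2*(3 - 3*n) + r*(-n^2 - 22*n - 40)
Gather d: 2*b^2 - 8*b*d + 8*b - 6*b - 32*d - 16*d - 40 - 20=2*b^2 + 2*b + d*(-8*b - 48) - 60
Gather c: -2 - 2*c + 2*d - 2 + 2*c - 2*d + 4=0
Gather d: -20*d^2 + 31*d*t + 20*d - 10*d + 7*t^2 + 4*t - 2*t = -20*d^2 + d*(31*t + 10) + 7*t^2 + 2*t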